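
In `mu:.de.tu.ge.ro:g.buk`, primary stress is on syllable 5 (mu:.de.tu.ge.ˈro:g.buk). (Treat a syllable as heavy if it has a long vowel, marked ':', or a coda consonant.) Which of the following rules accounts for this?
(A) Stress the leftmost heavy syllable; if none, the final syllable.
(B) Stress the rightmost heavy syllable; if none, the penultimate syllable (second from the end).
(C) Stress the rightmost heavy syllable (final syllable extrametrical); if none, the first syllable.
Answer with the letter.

Rule A → syllable 1 (observed: 5).
Rule B → syllable 6 (observed: 5).
Rule C → syllable 5 ✓.

C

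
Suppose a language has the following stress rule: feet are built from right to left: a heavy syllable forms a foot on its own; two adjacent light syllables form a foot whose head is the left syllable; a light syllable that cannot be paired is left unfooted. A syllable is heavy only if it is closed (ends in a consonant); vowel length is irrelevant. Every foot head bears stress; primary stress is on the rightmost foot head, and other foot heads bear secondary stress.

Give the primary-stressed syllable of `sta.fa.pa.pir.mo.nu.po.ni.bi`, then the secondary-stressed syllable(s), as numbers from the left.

Weights: 1 sta L, 2 fa L, 3 pa L, 4 pir H, 5 mo L, 6 nu L, 7 po L, 8 ni L, 9 bi L.
Parse right to left (heavy = foot alone; LL = one foot; stranded L unfooted): sta (ˈfa.pa) (ˈpir) mo (ˈnu.po) (ˈni.bi).
Foot heads: 2, 4, 6, 8.
Primary stress on the rightmost head = syllable 8.
Secondary stress on 2, 4, 6: sta.ˌfa.pa.ˌpir.mo.ˌnu.po.ˈni.bi.

primary 8, secondary 2, 4, 6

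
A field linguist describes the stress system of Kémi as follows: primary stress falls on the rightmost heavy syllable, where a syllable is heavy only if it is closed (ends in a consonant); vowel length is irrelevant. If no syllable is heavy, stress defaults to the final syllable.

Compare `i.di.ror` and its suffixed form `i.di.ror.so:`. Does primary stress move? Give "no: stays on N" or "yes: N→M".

no: stays on 3

Base `i.di.ror` (3 syllables):
  Weights: 1 i L, 2 di L, 3 ror H.
  Heavy syllables in the domain: 3. The rightmost is syllable 3 (ror).
  → primary stress on syllable 3.
Suffixed `i.di.ror.so:` (4 syllables):
  Weights: 1 i L, 2 di L, 3 ror H, 4 so: L.
  Heavy syllables in the domain: 3. The rightmost is syllable 3 (ror).
  → primary stress on syllable 3.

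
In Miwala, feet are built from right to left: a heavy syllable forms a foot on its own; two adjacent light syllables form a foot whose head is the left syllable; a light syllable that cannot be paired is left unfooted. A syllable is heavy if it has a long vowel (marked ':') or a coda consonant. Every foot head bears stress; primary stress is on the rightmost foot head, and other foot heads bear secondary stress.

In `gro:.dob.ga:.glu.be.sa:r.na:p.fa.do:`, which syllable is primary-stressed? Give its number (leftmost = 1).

Weights: 1 gro: H, 2 dob H, 3 ga: H, 4 glu L, 5 be L, 6 sa:r H, 7 na:p H, 8 fa L, 9 do: H.
Parse right to left (heavy = foot alone; LL = one foot; stranded L unfooted): (ˈgro:) (ˈdob) (ˈga:) (ˈglu.be) (ˈsa:r) (ˈna:p) fa (ˈdo:).
Foot heads: 1, 2, 3, 4, 6, 7, 9.
Primary stress on the rightmost head = syllable 9.
Primary stress: syllable 9 → gro:.dob.ga:.glu.be.sa:r.na:p.fa.ˈdo:.

9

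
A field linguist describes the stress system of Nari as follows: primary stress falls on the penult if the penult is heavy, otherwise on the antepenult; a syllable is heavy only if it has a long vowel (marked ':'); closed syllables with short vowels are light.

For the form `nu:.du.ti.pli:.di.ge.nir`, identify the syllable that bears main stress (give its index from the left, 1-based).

Weights: 5 di L, 6 ge L, 7 nir L.
The penult (syllable 6, ge) is light, so stress falls on the antepenult (syllable 5, di).
Primary stress: syllable 5 → nu:.du.ti.pli:.ˈdi.ge.nir.

5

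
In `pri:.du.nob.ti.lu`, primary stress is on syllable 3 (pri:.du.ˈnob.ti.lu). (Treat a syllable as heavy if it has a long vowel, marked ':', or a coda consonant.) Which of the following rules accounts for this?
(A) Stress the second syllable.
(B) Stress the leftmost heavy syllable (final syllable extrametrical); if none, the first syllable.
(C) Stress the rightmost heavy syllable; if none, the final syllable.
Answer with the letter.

Rule A → syllable 2 (observed: 3).
Rule B → syllable 1 (observed: 3).
Rule C → syllable 3 ✓.

C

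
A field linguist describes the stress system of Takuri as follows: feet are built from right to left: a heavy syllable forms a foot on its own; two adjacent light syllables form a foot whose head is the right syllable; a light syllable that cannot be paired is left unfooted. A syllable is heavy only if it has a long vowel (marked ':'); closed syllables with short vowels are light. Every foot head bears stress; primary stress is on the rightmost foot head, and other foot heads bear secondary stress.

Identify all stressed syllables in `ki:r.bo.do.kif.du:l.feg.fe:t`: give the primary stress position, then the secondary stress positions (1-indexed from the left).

Weights: 1 ki:r H, 2 bo L, 3 do L, 4 kif L, 5 du:l H, 6 feg L, 7 fe:t H.
Parse right to left (heavy = foot alone; LL = one foot; stranded L unfooted): (ˈki:r) bo (do.ˈkif) (ˈdu:l) feg (ˈfe:t).
Foot heads: 1, 4, 5, 7.
Primary stress on the rightmost head = syllable 7.
Secondary stress on 1, 4, 5: ˌki:r.bo.do.ˌkif.ˌdu:l.feg.ˈfe:t.

primary 7, secondary 1, 4, 5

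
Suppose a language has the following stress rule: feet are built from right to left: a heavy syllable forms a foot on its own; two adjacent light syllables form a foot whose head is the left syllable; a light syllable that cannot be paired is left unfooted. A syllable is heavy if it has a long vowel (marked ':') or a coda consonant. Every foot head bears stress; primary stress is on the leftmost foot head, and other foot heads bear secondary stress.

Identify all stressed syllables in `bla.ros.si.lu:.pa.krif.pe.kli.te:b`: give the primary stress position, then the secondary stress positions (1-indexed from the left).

primary 2, secondary 4, 6, 7, 9

Weights: 1 bla L, 2 ros H, 3 si L, 4 lu: H, 5 pa L, 6 krif H, 7 pe L, 8 kli L, 9 te:b H.
Parse right to left (heavy = foot alone; LL = one foot; stranded L unfooted): bla (ˈros) si (ˈlu:) pa (ˈkrif) (ˈpe.kli) (ˈte:b).
Foot heads: 2, 4, 6, 7, 9.
Primary stress on the leftmost head = syllable 2.
Secondary stress on 4, 6, 7, 9: bla.ˈros.si.ˌlu:.pa.ˌkrif.ˌpe.kli.ˌte:b.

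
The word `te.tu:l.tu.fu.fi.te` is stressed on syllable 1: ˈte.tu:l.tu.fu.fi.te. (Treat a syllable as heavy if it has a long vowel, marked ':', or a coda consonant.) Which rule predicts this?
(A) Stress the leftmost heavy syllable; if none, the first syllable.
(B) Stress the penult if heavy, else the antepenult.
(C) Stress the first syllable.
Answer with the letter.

C

Rule A → syllable 2 (observed: 1).
Rule B → syllable 4 (observed: 1).
Rule C → syllable 1 ✓.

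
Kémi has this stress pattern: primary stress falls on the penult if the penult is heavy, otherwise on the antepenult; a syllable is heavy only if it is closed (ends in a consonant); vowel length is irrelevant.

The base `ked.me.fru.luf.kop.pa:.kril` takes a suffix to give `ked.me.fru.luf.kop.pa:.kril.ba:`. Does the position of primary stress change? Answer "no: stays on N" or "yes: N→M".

yes: 5→7

Base `ked.me.fru.luf.kop.pa:.kril` (7 syllables):
  Weights: 5 kop H, 6 pa: L, 7 kril H.
  The penult (syllable 6, pa:) is light, so stress falls on the antepenult (syllable 5, kop).
  → primary stress on syllable 5.
Suffixed `ked.me.fru.luf.kop.pa:.kril.ba:` (8 syllables):
  Weights: 6 pa: L, 7 kril H, 8 ba: L.
  The penult (syllable 7, kril) is heavy, so it takes stress.
  → primary stress on syllable 7.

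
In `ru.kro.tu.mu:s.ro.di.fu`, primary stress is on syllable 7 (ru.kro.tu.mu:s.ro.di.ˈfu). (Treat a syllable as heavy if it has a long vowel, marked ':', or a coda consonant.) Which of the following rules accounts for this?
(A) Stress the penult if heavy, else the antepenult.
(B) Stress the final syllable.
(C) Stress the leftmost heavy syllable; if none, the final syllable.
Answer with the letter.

B

Rule A → syllable 5 (observed: 7).
Rule B → syllable 7 ✓.
Rule C → syllable 4 (observed: 7).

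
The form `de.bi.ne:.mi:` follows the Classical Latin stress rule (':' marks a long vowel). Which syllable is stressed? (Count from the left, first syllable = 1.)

3

Classical Latin: stress the penult if heavy (long vowel or closed), else the antepenult.
Weights: 2 bi L, 3 ne: H, 4 mi: H.
The penult (syllable 3, ne:) is heavy, so it takes stress.
Stress on syllable 3: de.bi.ˈne:.mi:.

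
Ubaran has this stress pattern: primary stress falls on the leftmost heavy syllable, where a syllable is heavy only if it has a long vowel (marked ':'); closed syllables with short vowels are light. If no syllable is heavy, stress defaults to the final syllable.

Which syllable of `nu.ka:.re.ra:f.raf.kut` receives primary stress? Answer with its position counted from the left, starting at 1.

Weights: 1 nu L, 2 ka: H, 3 re L, 4 ra:f H, 5 raf L, 6 kut L.
Heavy syllables in the domain: 2, 4. The leftmost is syllable 2 (ka:).
Primary stress: syllable 2 → nu.ˈka:.re.ra:f.raf.kut.

2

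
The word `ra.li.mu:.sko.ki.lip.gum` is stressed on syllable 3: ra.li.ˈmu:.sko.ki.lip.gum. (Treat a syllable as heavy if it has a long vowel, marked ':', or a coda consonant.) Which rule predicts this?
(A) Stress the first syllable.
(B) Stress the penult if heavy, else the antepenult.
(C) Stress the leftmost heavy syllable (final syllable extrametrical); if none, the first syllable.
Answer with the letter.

Rule A → syllable 1 (observed: 3).
Rule B → syllable 6 (observed: 3).
Rule C → syllable 3 ✓.

C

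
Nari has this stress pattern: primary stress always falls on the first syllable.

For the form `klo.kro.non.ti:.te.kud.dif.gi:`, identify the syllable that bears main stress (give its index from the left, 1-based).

1

The word has 8 syllables; the first syllable is syllable 1 (klo).
Primary stress: syllable 1 → ˈklo.kro.non.ti:.te.kud.dif.gi:.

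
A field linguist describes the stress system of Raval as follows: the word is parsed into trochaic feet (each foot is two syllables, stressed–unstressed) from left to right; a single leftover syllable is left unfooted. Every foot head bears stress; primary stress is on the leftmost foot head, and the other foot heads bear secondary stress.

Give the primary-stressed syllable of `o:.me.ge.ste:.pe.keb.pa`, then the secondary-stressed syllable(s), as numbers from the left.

primary 1, secondary 3, 5

Parse left to right into trochaic (ˈσσ) feet: (ˈo:.me) (ˈge.ste:) (ˈpe.keb) pa. Syllable 7 is left unfooted.
Foot heads (stressed positions): 1, 3, 5.
End Rule Leftmost: primary stress on the leftmost head = syllable 1.
Secondary stress on 3, 5: ˈo:.me.ˌge.ste:.ˌpe.keb.pa.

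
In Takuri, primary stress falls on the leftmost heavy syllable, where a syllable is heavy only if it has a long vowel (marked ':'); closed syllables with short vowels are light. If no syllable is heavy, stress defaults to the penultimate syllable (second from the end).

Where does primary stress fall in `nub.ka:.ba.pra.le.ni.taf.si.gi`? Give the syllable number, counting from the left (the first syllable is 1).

2

Weights: 1 nub L, 2 ka: H, 3 ba L, 4 pra L, 5 le L, 6 ni L, 7 taf L, 8 si L, 9 gi L.
Heavy syllables in the domain: 2. The leftmost is syllable 2 (ka:).
Primary stress: syllable 2 → nub.ˈka:.ba.pra.le.ni.taf.si.gi.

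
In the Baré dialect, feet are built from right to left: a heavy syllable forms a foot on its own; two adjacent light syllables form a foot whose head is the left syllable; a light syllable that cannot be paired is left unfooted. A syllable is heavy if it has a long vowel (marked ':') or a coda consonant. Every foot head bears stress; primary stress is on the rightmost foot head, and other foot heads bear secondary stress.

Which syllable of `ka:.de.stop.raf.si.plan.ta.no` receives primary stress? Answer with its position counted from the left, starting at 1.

7

Weights: 1 ka: H, 2 de L, 3 stop H, 4 raf H, 5 si L, 6 plan H, 7 ta L, 8 no L.
Parse right to left (heavy = foot alone; LL = one foot; stranded L unfooted): (ˈka:) de (ˈstop) (ˈraf) si (ˈplan) (ˈta.no).
Foot heads: 1, 3, 4, 6, 7.
Primary stress on the rightmost head = syllable 7.
Primary stress: syllable 7 → ka:.de.stop.raf.si.plan.ˈta.no.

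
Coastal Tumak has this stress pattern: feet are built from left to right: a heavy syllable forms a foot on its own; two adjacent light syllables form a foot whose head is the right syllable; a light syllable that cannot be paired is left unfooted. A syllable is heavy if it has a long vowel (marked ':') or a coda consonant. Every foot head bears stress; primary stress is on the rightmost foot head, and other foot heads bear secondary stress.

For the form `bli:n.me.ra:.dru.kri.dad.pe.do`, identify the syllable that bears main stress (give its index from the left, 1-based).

8

Weights: 1 bli:n H, 2 me L, 3 ra: H, 4 dru L, 5 kri L, 6 dad H, 7 pe L, 8 do L.
Parse left to right (heavy = foot alone; LL = one foot; stranded L unfooted): (ˈbli:n) me (ˈra:) (dru.ˈkri) (ˈdad) (pe.ˈdo).
Foot heads: 1, 3, 5, 6, 8.
Primary stress on the rightmost head = syllable 8.
Primary stress: syllable 8 → bli:n.me.ra:.dru.kri.dad.pe.ˈdo.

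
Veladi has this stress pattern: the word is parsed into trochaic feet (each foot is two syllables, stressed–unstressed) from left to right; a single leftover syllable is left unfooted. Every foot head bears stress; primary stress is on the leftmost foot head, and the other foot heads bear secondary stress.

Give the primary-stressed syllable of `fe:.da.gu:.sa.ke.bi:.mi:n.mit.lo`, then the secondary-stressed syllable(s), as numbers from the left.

Parse left to right into trochaic (ˈσσ) feet: (ˈfe:.da) (ˈgu:.sa) (ˈke.bi:) (ˈmi:n.mit) lo. Syllable 9 is left unfooted.
Foot heads (stressed positions): 1, 3, 5, 7.
End Rule Leftmost: primary stress on the leftmost head = syllable 1.
Secondary stress on 3, 5, 7: ˈfe:.da.ˌgu:.sa.ˌke.bi:.ˌmi:n.mit.lo.

primary 1, secondary 3, 5, 7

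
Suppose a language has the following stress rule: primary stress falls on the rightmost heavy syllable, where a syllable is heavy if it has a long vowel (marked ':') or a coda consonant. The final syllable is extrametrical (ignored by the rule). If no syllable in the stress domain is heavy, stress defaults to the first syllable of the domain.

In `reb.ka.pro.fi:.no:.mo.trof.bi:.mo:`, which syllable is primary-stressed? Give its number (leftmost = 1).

The final syllable (9, mo:) is extrametrical; the stress domain is syllables 1–8.
Weights: 1 reb H, 2 ka L, 3 pro L, 4 fi: H, 5 no: H, 6 mo L, 7 trof H, 8 bi: H.
Heavy syllables in the domain: 1, 4, 5, 7, 8. The rightmost is syllable 8 (bi:).
Primary stress: syllable 8 → reb.ka.pro.fi:.no:.mo.trof.ˈbi:.mo:.

8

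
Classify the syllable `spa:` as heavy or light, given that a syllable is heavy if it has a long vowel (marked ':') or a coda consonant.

heavy

`spa:`: long vowel, open (no coda). Long vowel → heavy.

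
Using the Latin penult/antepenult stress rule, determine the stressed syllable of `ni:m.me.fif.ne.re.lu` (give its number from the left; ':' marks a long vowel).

4

Classical Latin: stress the penult if heavy (long vowel or closed), else the antepenult.
Weights: 4 ne L, 5 re L, 6 lu L.
The penult (syllable 5, re) is light, so stress falls on the antepenult (syllable 4, ne).
Stress on syllable 4: ni:m.me.fif.ˈne.re.lu.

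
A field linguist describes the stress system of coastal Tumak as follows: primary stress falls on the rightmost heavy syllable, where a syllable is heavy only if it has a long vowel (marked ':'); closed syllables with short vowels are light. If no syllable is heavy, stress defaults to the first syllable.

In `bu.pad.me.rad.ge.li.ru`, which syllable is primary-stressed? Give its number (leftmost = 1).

1

Weights: 1 bu L, 2 pad L, 3 me L, 4 rad L, 5 ge L, 6 li L, 7 ru L.
No heavy syllable in the domain; default to the first syllable = syllable 1.
Primary stress: syllable 1 → ˈbu.pad.me.rad.ge.li.ru.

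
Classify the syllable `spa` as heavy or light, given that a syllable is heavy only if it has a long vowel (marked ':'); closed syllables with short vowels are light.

`spa`: short vowel, open (no coda). Short vowel → light.

light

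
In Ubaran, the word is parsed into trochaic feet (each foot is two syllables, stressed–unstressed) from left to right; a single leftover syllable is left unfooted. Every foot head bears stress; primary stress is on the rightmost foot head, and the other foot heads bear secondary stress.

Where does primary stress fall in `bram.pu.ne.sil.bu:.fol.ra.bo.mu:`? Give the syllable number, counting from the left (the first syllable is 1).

7

Parse left to right into trochaic (ˈσσ) feet: (ˈbram.pu) (ˈne.sil) (ˈbu:.fol) (ˈra.bo) mu:. Syllable 9 is left unfooted.
Foot heads (stressed positions): 1, 3, 5, 7.
End Rule Rightmost: primary stress on the rightmost head = syllable 7.
Primary stress: syllable 7 → bram.pu.ne.sil.bu:.fol.ˈra.bo.mu:.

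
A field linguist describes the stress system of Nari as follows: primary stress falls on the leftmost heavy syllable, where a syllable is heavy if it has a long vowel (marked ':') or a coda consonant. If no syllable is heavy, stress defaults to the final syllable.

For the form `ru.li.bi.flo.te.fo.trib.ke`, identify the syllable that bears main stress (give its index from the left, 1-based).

Weights: 1 ru L, 2 li L, 3 bi L, 4 flo L, 5 te L, 6 fo L, 7 trib H, 8 ke L.
Heavy syllables in the domain: 7. The leftmost is syllable 7 (trib).
Primary stress: syllable 7 → ru.li.bi.flo.te.fo.ˈtrib.ke.

7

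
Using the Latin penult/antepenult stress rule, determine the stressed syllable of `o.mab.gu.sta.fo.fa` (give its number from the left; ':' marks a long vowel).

Classical Latin: stress the penult if heavy (long vowel or closed), else the antepenult.
Weights: 4 sta L, 5 fo L, 6 fa L.
The penult (syllable 5, fo) is light, so stress falls on the antepenult (syllable 4, sta).
Stress on syllable 4: o.mab.gu.ˈsta.fo.fa.

4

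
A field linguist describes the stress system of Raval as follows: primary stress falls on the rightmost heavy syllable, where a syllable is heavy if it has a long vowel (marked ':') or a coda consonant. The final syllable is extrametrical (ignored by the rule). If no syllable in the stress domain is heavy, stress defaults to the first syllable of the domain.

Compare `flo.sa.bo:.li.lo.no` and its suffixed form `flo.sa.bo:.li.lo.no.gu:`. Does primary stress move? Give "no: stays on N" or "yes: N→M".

no: stays on 3

Base `flo.sa.bo:.li.lo.no` (6 syllables):
  The final syllable (6, no) is extrametrical; the stress domain is syllables 1–5.
  Weights: 1 flo L, 2 sa L, 3 bo: H, 4 li L, 5 lo L.
  Heavy syllables in the domain: 3. The rightmost is syllable 3 (bo:).
  → primary stress on syllable 3.
Suffixed `flo.sa.bo:.li.lo.no.gu:` (7 syllables):
  The final syllable (7, gu:) is extrametrical; the stress domain is syllables 1–6.
  Weights: 1 flo L, 2 sa L, 3 bo: H, 4 li L, 5 lo L, 6 no L.
  Heavy syllables in the domain: 3. The rightmost is syllable 3 (bo:).
  → primary stress on syllable 3.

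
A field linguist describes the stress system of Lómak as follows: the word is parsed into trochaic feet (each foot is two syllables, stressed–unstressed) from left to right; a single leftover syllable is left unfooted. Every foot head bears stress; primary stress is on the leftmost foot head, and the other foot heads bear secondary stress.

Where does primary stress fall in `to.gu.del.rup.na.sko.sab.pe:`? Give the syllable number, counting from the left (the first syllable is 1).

1

Parse left to right into trochaic (ˈσσ) feet: (ˈto.gu) (ˈdel.rup) (ˈna.sko) (ˈsab.pe:).
Foot heads (stressed positions): 1, 3, 5, 7.
End Rule Leftmost: primary stress on the leftmost head = syllable 1.
Primary stress: syllable 1 → ˈto.gu.del.rup.na.sko.sab.pe:.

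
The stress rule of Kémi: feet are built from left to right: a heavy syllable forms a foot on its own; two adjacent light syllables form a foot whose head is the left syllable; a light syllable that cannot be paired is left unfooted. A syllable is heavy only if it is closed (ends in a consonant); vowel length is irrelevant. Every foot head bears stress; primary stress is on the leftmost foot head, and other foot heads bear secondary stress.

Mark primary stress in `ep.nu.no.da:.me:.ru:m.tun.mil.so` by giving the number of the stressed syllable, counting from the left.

Weights: 1 ep H, 2 nu L, 3 no L, 4 da: L, 5 me: L, 6 ru:m H, 7 tun H, 8 mil H, 9 so L.
Parse left to right (heavy = foot alone; LL = one foot; stranded L unfooted): (ˈep) (ˈnu.no) (ˈda:.me:) (ˈru:m) (ˈtun) (ˈmil) so.
Foot heads: 1, 2, 4, 6, 7, 8.
Primary stress on the leftmost head = syllable 1.
Primary stress: syllable 1 → ˈep.nu.no.da:.me:.ru:m.tun.mil.so.

1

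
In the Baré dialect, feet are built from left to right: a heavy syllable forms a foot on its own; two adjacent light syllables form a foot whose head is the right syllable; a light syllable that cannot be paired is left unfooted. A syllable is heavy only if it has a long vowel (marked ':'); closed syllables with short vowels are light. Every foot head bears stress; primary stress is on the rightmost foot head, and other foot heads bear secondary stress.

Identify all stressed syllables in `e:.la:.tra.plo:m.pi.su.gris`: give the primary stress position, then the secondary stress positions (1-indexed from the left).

Weights: 1 e: H, 2 la: H, 3 tra L, 4 plo:m H, 5 pi L, 6 su L, 7 gris L.
Parse left to right (heavy = foot alone; LL = one foot; stranded L unfooted): (ˈe:) (ˈla:) tra (ˈplo:m) (pi.ˈsu) gris.
Foot heads: 1, 2, 4, 6.
Primary stress on the rightmost head = syllable 6.
Secondary stress on 1, 2, 4: ˌe:.ˌla:.tra.ˌplo:m.pi.ˈsu.gris.

primary 6, secondary 1, 2, 4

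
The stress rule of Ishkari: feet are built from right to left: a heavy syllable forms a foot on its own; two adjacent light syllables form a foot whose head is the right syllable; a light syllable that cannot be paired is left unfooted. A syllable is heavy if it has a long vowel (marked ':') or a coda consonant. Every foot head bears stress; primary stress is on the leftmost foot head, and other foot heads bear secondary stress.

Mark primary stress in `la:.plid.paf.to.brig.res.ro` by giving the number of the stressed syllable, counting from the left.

1

Weights: 1 la: H, 2 plid H, 3 paf H, 4 to L, 5 brig H, 6 res H, 7 ro L.
Parse right to left (heavy = foot alone; LL = one foot; stranded L unfooted): (ˈla:) (ˈplid) (ˈpaf) to (ˈbrig) (ˈres) ro.
Foot heads: 1, 2, 3, 5, 6.
Primary stress on the leftmost head = syllable 1.
Primary stress: syllable 1 → ˈla:.plid.paf.to.brig.res.ro.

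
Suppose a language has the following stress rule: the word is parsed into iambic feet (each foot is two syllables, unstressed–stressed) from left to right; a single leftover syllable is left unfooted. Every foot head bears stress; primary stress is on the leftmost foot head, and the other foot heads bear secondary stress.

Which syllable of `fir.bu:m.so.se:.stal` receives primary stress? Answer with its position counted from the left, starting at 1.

Parse left to right into iambic (σˈσ) feet: (fir.ˈbu:m) (so.ˈse:) stal. Syllable 5 is left unfooted.
Foot heads (stressed positions): 2, 4.
End Rule Leftmost: primary stress on the leftmost head = syllable 2.
Primary stress: syllable 2 → fir.ˈbu:m.so.se:.stal.

2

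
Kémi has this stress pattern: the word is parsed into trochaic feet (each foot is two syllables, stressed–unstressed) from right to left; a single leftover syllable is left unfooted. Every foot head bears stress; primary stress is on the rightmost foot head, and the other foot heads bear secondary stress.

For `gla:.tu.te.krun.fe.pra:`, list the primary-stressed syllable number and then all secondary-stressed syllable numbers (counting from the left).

Parse right to left into trochaic (ˈσσ) feet: (ˈgla:.tu) (ˈte.krun) (ˈfe.pra:).
Foot heads (stressed positions): 1, 3, 5.
End Rule Rightmost: primary stress on the rightmost head = syllable 5.
Secondary stress on 1, 3: ˌgla:.tu.ˌte.krun.ˈfe.pra:.

primary 5, secondary 1, 3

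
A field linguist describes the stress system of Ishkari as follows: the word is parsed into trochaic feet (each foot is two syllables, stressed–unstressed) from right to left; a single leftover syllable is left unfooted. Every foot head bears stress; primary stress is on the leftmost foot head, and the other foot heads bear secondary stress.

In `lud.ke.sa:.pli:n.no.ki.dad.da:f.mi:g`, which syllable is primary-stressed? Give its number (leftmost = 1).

Parse right to left into trochaic (ˈσσ) feet: lud (ˈke.sa:) (ˈpli:n.no) (ˈki.dad) (ˈda:f.mi:g). Syllable 1 is left unfooted.
Foot heads (stressed positions): 2, 4, 6, 8.
End Rule Leftmost: primary stress on the leftmost head = syllable 2.
Primary stress: syllable 2 → lud.ˈke.sa:.pli:n.no.ki.dad.da:f.mi:g.

2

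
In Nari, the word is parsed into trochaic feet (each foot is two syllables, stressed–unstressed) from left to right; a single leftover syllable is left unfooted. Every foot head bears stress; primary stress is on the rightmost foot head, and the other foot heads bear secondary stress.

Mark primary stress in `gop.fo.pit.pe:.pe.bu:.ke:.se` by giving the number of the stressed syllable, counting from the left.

Parse left to right into trochaic (ˈσσ) feet: (ˈgop.fo) (ˈpit.pe:) (ˈpe.bu:) (ˈke:.se).
Foot heads (stressed positions): 1, 3, 5, 7.
End Rule Rightmost: primary stress on the rightmost head = syllable 7.
Primary stress: syllable 7 → gop.fo.pit.pe:.pe.bu:.ˈke:.se.

7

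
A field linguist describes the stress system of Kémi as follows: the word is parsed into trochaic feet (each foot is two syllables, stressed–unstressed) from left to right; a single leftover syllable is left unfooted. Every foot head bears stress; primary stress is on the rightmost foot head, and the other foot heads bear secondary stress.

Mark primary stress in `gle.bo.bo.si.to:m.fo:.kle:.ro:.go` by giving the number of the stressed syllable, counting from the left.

Parse left to right into trochaic (ˈσσ) feet: (ˈgle.bo) (ˈbo.si) (ˈto:m.fo:) (ˈkle:.ro:) go. Syllable 9 is left unfooted.
Foot heads (stressed positions): 1, 3, 5, 7.
End Rule Rightmost: primary stress on the rightmost head = syllable 7.
Primary stress: syllable 7 → gle.bo.bo.si.to:m.fo:.ˈkle:.ro:.go.

7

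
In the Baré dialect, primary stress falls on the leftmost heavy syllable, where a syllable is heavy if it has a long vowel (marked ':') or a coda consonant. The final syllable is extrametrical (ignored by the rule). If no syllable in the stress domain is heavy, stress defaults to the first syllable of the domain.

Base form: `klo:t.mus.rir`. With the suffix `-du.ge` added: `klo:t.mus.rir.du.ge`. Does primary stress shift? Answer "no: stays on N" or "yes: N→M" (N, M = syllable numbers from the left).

Base `klo:t.mus.rir` (3 syllables):
  The final syllable (3, rir) is extrametrical; the stress domain is syllables 1–2.
  Weights: 1 klo:t H, 2 mus H.
  Heavy syllables in the domain: 1, 2. The leftmost is syllable 1 (klo:t).
  → primary stress on syllable 1.
Suffixed `klo:t.mus.rir.du.ge` (5 syllables):
  The final syllable (5, ge) is extrametrical; the stress domain is syllables 1–4.
  Weights: 1 klo:t H, 2 mus H, 3 rir H, 4 du L.
  Heavy syllables in the domain: 1, 2, 3. The leftmost is syllable 1 (klo:t).
  → primary stress on syllable 1.

no: stays on 1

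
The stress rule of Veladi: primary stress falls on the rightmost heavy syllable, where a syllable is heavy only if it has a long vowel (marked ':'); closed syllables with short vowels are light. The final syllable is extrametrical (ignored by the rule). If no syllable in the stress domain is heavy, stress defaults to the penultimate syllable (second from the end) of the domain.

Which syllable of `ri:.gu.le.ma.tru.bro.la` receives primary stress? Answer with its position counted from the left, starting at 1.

1

The final syllable (7, la) is extrametrical; the stress domain is syllables 1–6.
Weights: 1 ri: H, 2 gu L, 3 le L, 4 ma L, 5 tru L, 6 bro L.
Heavy syllables in the domain: 1. The rightmost is syllable 1 (ri:).
Primary stress: syllable 1 → ˈri:.gu.le.ma.tru.bro.la.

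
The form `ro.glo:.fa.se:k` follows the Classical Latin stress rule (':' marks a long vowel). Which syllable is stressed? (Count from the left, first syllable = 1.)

2

Classical Latin: stress the penult if heavy (long vowel or closed), else the antepenult.
Weights: 2 glo: H, 3 fa L, 4 se:k H.
The penult (syllable 3, fa) is light, so stress falls on the antepenult (syllable 2, glo:).
Stress on syllable 2: ro.ˈglo:.fa.se:k.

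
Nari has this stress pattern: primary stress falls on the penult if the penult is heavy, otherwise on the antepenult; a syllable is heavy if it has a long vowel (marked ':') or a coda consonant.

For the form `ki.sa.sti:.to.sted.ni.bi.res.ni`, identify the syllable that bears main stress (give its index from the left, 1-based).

8

Weights: 7 bi L, 8 res H, 9 ni L.
The penult (syllable 8, res) is heavy, so it takes stress.
Primary stress: syllable 8 → ki.sa.sti:.to.sted.ni.bi.ˈres.ni.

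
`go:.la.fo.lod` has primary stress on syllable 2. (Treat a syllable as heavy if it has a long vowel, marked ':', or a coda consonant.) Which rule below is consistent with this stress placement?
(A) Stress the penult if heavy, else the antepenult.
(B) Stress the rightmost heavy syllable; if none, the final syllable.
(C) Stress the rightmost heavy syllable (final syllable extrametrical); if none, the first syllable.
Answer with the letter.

A

Rule A → syllable 2 ✓.
Rule B → syllable 4 (observed: 2).
Rule C → syllable 1 (observed: 2).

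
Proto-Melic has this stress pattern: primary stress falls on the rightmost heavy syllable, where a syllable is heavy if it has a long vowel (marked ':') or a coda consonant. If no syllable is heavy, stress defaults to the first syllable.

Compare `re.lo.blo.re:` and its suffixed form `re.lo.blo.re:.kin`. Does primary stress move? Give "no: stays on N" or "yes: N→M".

yes: 4→5

Base `re.lo.blo.re:` (4 syllables):
  Weights: 1 re L, 2 lo L, 3 blo L, 4 re: H.
  Heavy syllables in the domain: 4. The rightmost is syllable 4 (re:).
  → primary stress on syllable 4.
Suffixed `re.lo.blo.re:.kin` (5 syllables):
  Weights: 1 re L, 2 lo L, 3 blo L, 4 re: H, 5 kin H.
  Heavy syllables in the domain: 4, 5. The rightmost is syllable 5 (kin).
  → primary stress on syllable 5.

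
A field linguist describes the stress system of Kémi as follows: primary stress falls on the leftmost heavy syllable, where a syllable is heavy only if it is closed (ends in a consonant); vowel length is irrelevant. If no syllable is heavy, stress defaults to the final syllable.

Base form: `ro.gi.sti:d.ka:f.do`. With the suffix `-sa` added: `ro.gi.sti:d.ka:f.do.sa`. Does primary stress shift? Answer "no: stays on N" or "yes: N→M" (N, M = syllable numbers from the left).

no: stays on 3

Base `ro.gi.sti:d.ka:f.do` (5 syllables):
  Weights: 1 ro L, 2 gi L, 3 sti:d H, 4 ka:f H, 5 do L.
  Heavy syllables in the domain: 3, 4. The leftmost is syllable 3 (sti:d).
  → primary stress on syllable 3.
Suffixed `ro.gi.sti:d.ka:f.do.sa` (6 syllables):
  Weights: 1 ro L, 2 gi L, 3 sti:d H, 4 ka:f H, 5 do L, 6 sa L.
  Heavy syllables in the domain: 3, 4. The leftmost is syllable 3 (sti:d).
  → primary stress on syllable 3.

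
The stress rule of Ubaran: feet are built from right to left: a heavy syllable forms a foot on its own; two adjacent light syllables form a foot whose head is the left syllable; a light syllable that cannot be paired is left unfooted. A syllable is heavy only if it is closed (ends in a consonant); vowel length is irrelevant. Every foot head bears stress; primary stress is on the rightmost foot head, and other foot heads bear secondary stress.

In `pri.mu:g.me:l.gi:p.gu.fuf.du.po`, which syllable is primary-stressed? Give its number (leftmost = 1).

Weights: 1 pri L, 2 mu:g H, 3 me:l H, 4 gi:p H, 5 gu L, 6 fuf H, 7 du L, 8 po L.
Parse right to left (heavy = foot alone; LL = one foot; stranded L unfooted): pri (ˈmu:g) (ˈme:l) (ˈgi:p) gu (ˈfuf) (ˈdu.po).
Foot heads: 2, 3, 4, 6, 7.
Primary stress on the rightmost head = syllable 7.
Primary stress: syllable 7 → pri.mu:g.me:l.gi:p.gu.fuf.ˈdu.po.

7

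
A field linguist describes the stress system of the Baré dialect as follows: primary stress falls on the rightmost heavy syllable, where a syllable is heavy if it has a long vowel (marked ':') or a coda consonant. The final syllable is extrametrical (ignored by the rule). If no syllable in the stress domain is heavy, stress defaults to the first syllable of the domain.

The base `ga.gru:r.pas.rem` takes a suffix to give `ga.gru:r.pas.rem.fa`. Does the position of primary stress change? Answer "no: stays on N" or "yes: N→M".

Base `ga.gru:r.pas.rem` (4 syllables):
  The final syllable (4, rem) is extrametrical; the stress domain is syllables 1–3.
  Weights: 1 ga L, 2 gru:r H, 3 pas H.
  Heavy syllables in the domain: 2, 3. The rightmost is syllable 3 (pas).
  → primary stress on syllable 3.
Suffixed `ga.gru:r.pas.rem.fa` (5 syllables):
  The final syllable (5, fa) is extrametrical; the stress domain is syllables 1–4.
  Weights: 1 ga L, 2 gru:r H, 3 pas H, 4 rem H.
  Heavy syllables in the domain: 2, 3, 4. The rightmost is syllable 4 (rem).
  → primary stress on syllable 4.

yes: 3→4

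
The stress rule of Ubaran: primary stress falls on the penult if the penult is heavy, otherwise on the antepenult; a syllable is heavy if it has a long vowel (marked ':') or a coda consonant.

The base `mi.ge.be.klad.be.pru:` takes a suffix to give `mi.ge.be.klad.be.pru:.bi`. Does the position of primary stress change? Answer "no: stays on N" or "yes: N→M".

Base `mi.ge.be.klad.be.pru:` (6 syllables):
  Weights: 4 klad H, 5 be L, 6 pru: H.
  The penult (syllable 5, be) is light, so stress falls on the antepenult (syllable 4, klad).
  → primary stress on syllable 4.
Suffixed `mi.ge.be.klad.be.pru:.bi` (7 syllables):
  Weights: 5 be L, 6 pru: H, 7 bi L.
  The penult (syllable 6, pru:) is heavy, so it takes stress.
  → primary stress on syllable 6.

yes: 4→6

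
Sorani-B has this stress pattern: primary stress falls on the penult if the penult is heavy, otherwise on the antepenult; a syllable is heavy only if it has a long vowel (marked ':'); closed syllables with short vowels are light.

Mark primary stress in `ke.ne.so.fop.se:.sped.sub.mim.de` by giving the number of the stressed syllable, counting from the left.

Weights: 7 sub L, 8 mim L, 9 de L.
The penult (syllable 8, mim) is light, so stress falls on the antepenult (syllable 7, sub).
Primary stress: syllable 7 → ke.ne.so.fop.se:.sped.ˈsub.mim.de.

7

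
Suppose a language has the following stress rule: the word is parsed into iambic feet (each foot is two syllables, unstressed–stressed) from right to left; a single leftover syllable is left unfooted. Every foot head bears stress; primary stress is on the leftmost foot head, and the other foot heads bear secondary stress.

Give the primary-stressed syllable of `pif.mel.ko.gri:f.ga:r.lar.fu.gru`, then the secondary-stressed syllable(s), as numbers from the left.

Parse right to left into iambic (σˈσ) feet: (pif.ˈmel) (ko.ˈgri:f) (ga:r.ˈlar) (fu.ˈgru).
Foot heads (stressed positions): 2, 4, 6, 8.
End Rule Leftmost: primary stress on the leftmost head = syllable 2.
Secondary stress on 4, 6, 8: pif.ˈmel.ko.ˌgri:f.ga:r.ˌlar.fu.ˌgru.

primary 2, secondary 4, 6, 8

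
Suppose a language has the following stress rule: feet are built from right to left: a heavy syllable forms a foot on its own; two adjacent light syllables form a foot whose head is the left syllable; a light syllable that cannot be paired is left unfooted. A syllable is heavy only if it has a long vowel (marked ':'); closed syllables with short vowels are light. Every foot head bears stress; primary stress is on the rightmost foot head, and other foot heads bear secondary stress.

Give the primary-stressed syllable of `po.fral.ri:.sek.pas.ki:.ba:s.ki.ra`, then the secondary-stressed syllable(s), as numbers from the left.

primary 8, secondary 1, 3, 4, 6, 7

Weights: 1 po L, 2 fral L, 3 ri: H, 4 sek L, 5 pas L, 6 ki: H, 7 ba:s H, 8 ki L, 9 ra L.
Parse right to left (heavy = foot alone; LL = one foot; stranded L unfooted): (ˈpo.fral) (ˈri:) (ˈsek.pas) (ˈki:) (ˈba:s) (ˈki.ra).
Foot heads: 1, 3, 4, 6, 7, 8.
Primary stress on the rightmost head = syllable 8.
Secondary stress on 1, 3, 4, 6, 7: ˌpo.fral.ˌri:.ˌsek.pas.ˌki:.ˌba:s.ˈki.ra.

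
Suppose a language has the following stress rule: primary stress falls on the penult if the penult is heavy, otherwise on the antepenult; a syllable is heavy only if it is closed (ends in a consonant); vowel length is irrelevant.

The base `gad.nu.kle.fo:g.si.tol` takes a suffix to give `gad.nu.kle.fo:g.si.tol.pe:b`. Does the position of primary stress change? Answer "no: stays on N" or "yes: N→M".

yes: 4→6

Base `gad.nu.kle.fo:g.si.tol` (6 syllables):
  Weights: 4 fo:g H, 5 si L, 6 tol H.
  The penult (syllable 5, si) is light, so stress falls on the antepenult (syllable 4, fo:g).
  → primary stress on syllable 4.
Suffixed `gad.nu.kle.fo:g.si.tol.pe:b` (7 syllables):
  Weights: 5 si L, 6 tol H, 7 pe:b H.
  The penult (syllable 6, tol) is heavy, so it takes stress.
  → primary stress on syllable 6.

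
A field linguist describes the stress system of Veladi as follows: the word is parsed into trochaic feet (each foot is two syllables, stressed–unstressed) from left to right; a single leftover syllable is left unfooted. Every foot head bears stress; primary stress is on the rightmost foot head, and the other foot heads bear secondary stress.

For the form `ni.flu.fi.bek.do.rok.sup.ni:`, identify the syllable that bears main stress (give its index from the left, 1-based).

Parse left to right into trochaic (ˈσσ) feet: (ˈni.flu) (ˈfi.bek) (ˈdo.rok) (ˈsup.ni:).
Foot heads (stressed positions): 1, 3, 5, 7.
End Rule Rightmost: primary stress on the rightmost head = syllable 7.
Primary stress: syllable 7 → ni.flu.fi.bek.do.rok.ˈsup.ni:.

7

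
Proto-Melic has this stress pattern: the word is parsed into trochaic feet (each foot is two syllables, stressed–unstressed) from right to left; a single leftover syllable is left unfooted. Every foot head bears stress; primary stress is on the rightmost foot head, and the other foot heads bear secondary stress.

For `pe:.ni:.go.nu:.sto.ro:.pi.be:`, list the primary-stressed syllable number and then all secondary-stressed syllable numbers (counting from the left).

primary 7, secondary 1, 3, 5

Parse right to left into trochaic (ˈσσ) feet: (ˈpe:.ni:) (ˈgo.nu:) (ˈsto.ro:) (ˈpi.be:).
Foot heads (stressed positions): 1, 3, 5, 7.
End Rule Rightmost: primary stress on the rightmost head = syllable 7.
Secondary stress on 1, 3, 5: ˌpe:.ni:.ˌgo.nu:.ˌsto.ro:.ˈpi.be:.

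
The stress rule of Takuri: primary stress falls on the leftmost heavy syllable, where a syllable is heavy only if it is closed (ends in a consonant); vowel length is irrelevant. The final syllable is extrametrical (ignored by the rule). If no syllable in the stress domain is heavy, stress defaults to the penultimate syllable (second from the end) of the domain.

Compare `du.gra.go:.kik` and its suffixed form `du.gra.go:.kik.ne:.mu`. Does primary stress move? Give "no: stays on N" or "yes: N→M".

yes: 2→4

Base `du.gra.go:.kik` (4 syllables):
  The final syllable (4, kik) is extrametrical; the stress domain is syllables 1–3.
  Weights: 1 du L, 2 gra L, 3 go: L.
  No heavy syllable in the domain; default to the penultimate syllable (second from the end) of the domain = syllable 2.
  → primary stress on syllable 2.
Suffixed `du.gra.go:.kik.ne:.mu` (6 syllables):
  The final syllable (6, mu) is extrametrical; the stress domain is syllables 1–5.
  Weights: 1 du L, 2 gra L, 3 go: L, 4 kik H, 5 ne: L.
  Heavy syllables in the domain: 4. The leftmost is syllable 4 (kik).
  → primary stress on syllable 4.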